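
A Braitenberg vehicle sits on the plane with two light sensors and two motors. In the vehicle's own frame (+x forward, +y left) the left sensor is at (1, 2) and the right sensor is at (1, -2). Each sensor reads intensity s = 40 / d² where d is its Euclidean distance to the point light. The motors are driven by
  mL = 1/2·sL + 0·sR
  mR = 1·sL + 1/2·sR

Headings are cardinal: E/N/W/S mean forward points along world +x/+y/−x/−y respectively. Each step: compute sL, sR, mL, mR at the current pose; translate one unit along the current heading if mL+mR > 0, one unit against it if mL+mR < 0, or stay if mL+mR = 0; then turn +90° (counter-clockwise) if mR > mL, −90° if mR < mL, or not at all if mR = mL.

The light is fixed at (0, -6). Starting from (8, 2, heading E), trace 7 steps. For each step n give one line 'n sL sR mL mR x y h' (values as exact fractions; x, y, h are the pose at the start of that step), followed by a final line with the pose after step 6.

n=0: pose=(8,2,E); sL=40/181, sR=40/117; mL=20/181, mR=8300/21177; mL+mR=10640/21177 → advance +1; mR−mL=5960/21177 → turn +1·90°
n=1: pose=(9,2,N); sL=4/13, sR=20/101; mL=2/13, mR=534/1313; mL+mR=736/1313 → advance +1; mR−mL=332/1313 → turn +1·90°
n=2: pose=(9,3,W); sL=40/113, sR=8/37; mL=20/113, mR=1932/4181; mL+mR=2672/4181 → advance +1; mR−mL=1192/4181 → turn +1·90°
n=3: pose=(8,3,S); sL=10/41, sR=2/5; mL=5/41, mR=91/205; mL+mR=116/205 → advance +1; mR−mL=66/205 → turn +1·90°
n=4: pose=(8,2,E); sL=40/181, sR=40/117; mL=20/181, mR=8300/21177; mL+mR=10640/21177 → advance +1; mR−mL=5960/21177 → turn +1·90°
n=5: pose=(9,2,N); sL=4/13, sR=20/101; mL=2/13, mR=534/1313; mL+mR=736/1313 → advance +1; mR−mL=332/1313 → turn +1·90°
n=6: pose=(9,3,W); sL=40/113, sR=8/37; mL=20/113, mR=1932/4181; mL+mR=2672/4181 → advance +1; mR−mL=1192/4181 → turn +1·90°

0 40/181 40/117 20/181 8300/21177 8 2 E
1 4/13 20/101 2/13 534/1313 9 2 N
2 40/113 8/37 20/113 1932/4181 9 3 W
3 10/41 2/5 5/41 91/205 8 3 S
4 40/181 40/117 20/181 8300/21177 8 2 E
5 4/13 20/101 2/13 534/1313 9 2 N
6 40/113 8/37 20/113 1932/4181 9 3 W
final 8 3 S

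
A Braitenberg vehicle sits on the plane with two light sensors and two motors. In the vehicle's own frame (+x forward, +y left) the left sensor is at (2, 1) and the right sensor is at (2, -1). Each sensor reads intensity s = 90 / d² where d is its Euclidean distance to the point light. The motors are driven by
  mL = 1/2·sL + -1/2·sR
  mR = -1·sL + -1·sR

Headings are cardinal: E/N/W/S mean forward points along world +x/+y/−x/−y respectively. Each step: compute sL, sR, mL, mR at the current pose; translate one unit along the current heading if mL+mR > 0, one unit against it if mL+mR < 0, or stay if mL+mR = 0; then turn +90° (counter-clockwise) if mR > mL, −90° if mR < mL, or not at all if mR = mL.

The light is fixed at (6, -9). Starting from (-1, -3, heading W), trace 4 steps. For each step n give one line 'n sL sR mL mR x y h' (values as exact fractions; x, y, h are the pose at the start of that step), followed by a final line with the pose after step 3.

n=0: pose=(-1,-3,W); sL=45/53, sR=9/13; mL=54/689, mR=-1062/689; mL+mR=-1008/689 → advance -1; mR−mL=-1116/689 → turn -1·90°
n=1: pose=(0,-3,N); sL=90/113, sR=90/89; mL=-1080/10057, mR=-18180/10057; mL+mR=-19260/10057 → advance -1; mR−mL=-17100/10057 → turn -1·90°
n=2: pose=(0,-4,E); sL=45/26, sR=45/16; mL=-225/416, mR=-945/208; mL+mR=-2115/416 → advance -1; mR−mL=-1665/416 → turn -1·90°
n=3: pose=(-1,-4,S); sL=2, sR=90/73; mL=28/73, mR=-236/73; mL+mR=-208/73 → advance -1; mR−mL=-264/73 → turn -1·90°

0 45/53 9/13 54/689 -1062/689 -1 -3 W
1 90/113 90/89 -1080/10057 -18180/10057 0 -3 N
2 45/26 45/16 -225/416 -945/208 0 -4 E
3 2 90/73 28/73 -236/73 -1 -4 S
final -1 -3 W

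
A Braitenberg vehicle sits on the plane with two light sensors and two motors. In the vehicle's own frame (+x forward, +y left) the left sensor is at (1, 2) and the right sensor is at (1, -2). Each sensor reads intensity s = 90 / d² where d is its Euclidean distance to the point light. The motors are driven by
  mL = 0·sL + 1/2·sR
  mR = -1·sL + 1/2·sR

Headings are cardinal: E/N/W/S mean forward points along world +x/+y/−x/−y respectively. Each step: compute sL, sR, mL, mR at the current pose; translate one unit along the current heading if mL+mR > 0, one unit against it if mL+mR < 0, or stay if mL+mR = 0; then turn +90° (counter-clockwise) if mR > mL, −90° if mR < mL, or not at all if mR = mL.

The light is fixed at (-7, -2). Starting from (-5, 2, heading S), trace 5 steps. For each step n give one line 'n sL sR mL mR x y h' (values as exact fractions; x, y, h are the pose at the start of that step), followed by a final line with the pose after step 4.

n=0: pose=(-5,2,S); sL=18/5, sR=10; mL=5, mR=7/5; mL+mR=32/5 → advance +1; mR−mL=-18/5 → turn -1·90°
n=1: pose=(-5,1,W); sL=45, sR=45/13; mL=45/26, mR=-1125/26; mL+mR=-540/13 → advance -1; mR−mL=-45 → turn -1·90°
n=2: pose=(-4,1,N); sL=90/17, sR=90/41; mL=45/41, mR=-2925/697; mL+mR=-2160/697 → advance -1; mR−mL=-90/17 → turn -1·90°
n=3: pose=(-4,0,E); sL=45/16, sR=45/8; mL=45/16, mR=0; mL+mR=45/16 → advance +1; mR−mL=-45/16 → turn -1·90°
n=4: pose=(-3,0,S); sL=90/37, sR=18; mL=9, mR=243/37; mL+mR=576/37 → advance +1; mR−mL=-90/37 → turn -1·90°

0 18/5 10 5 7/5 -5 2 S
1 45 45/13 45/26 -1125/26 -5 1 W
2 90/17 90/41 45/41 -2925/697 -4 1 N
3 45/16 45/8 45/16 0 -4 0 E
4 90/37 18 9 243/37 -3 0 S
final -3 -1 W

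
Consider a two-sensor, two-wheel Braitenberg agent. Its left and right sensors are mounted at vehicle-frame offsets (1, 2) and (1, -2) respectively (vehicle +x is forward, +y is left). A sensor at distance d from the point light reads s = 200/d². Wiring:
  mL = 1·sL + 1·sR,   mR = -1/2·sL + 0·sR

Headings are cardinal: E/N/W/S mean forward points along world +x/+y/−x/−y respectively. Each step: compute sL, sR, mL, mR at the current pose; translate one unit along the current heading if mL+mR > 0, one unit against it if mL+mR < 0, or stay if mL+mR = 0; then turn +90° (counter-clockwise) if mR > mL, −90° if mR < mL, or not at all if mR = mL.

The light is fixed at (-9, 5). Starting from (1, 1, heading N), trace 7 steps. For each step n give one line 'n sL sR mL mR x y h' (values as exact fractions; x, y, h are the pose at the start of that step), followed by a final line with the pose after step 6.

n=0: pose=(1,1,N); sL=200/73, sR=200/153; mL=45200/11169, mR=-100/73; mL+mR=29900/11169 → advance +1; mR−mL=-60500/11169 → turn -1·90°
n=1: pose=(1,2,E); sL=100/61, sR=100/73; mL=13400/4453, mR=-50/61; mL+mR=9750/4453 → advance +1; mR−mL=-17050/4453 → turn -1·90°
n=2: pose=(2,2,S); sL=40/37, sR=200/97; mL=11280/3589, mR=-20/37; mL+mR=9340/3589 → advance +1; mR−mL=-13220/3589 → turn -1·90°
n=3: pose=(2,1,W); sL=25/17, sR=25/13; mL=750/221, mR=-25/34; mL+mR=1175/442 → advance +1; mR−mL=-1825/442 → turn -1·90°
n=4: pose=(1,1,N); sL=200/73, sR=200/153; mL=45200/11169, mR=-100/73; mL+mR=29900/11169 → advance +1; mR−mL=-60500/11169 → turn -1·90°
n=5: pose=(1,2,E); sL=100/61, sR=100/73; mL=13400/4453, mR=-50/61; mL+mR=9750/4453 → advance +1; mR−mL=-17050/4453 → turn -1·90°
n=6: pose=(2,2,S); sL=40/37, sR=200/97; mL=11280/3589, mR=-20/37; mL+mR=9340/3589 → advance +1; mR−mL=-13220/3589 → turn -1·90°

0 200/73 200/153 45200/11169 -100/73 1 1 N
1 100/61 100/73 13400/4453 -50/61 1 2 E
2 40/37 200/97 11280/3589 -20/37 2 2 S
3 25/17 25/13 750/221 -25/34 2 1 W
4 200/73 200/153 45200/11169 -100/73 1 1 N
5 100/61 100/73 13400/4453 -50/61 1 2 E
6 40/37 200/97 11280/3589 -20/37 2 2 S
final 2 1 W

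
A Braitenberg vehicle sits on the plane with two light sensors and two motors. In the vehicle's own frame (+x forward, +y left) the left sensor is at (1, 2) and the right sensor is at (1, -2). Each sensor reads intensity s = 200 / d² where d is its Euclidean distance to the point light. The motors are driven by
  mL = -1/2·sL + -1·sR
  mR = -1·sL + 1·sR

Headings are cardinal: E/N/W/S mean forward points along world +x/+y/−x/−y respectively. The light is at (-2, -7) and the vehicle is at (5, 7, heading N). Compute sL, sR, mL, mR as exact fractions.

4/5 100/153 -806/765 -112/765

left sensor world pos  = (3, 8); dL² = 250
right sensor world pos = (7, 8); dR² = 306
sL = 200/250 = 4/5
sR = 200/306 = 100/153
mL = -1/2·sL + -1·sR = -806/765
mR = -1·sL + 1·sR = -112/765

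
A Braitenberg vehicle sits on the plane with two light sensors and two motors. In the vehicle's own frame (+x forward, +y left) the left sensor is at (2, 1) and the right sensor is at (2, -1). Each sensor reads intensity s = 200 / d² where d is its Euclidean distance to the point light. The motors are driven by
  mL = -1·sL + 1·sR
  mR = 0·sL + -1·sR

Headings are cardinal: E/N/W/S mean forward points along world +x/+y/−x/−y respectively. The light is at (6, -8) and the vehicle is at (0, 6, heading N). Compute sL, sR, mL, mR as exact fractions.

left sensor world pos  = (-1, 8); dL² = 305
right sensor world pos = (1, 8); dR² = 281
sL = 200/305 = 40/61
sR = 200/281 = 200/281
mL = -1·sL + 1·sR = 960/17141
mR = 0·sL + -1·sR = -200/281

40/61 200/281 960/17141 -200/281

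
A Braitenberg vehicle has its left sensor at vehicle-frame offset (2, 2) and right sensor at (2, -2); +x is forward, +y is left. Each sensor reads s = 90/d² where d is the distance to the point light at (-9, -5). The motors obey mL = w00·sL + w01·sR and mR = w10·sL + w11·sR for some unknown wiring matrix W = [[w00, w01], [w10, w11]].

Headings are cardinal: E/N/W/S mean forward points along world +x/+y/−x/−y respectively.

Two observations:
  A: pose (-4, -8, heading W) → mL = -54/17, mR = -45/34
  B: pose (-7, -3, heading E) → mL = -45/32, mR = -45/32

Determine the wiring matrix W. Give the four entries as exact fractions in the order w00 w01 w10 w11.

1/2 -1/2 -1/2 0

obs A: pose=(-4,-8,W) → sL=45/17, sR=9, mL=-54/17, mR=-45/34
obs B: pose=(-7,-3,E) → sL=45/16, sR=45/8, mL=-45/32, mR=-45/32
sensor matrix S = [[45/17, 9], [45/16, 45/8]]; det S = -2835/272
solve [mL_A; mL_B] = S·[w00; w01] and [mR_A; mR_B] = S·[w10; w11]:
  w00 = 1/2, w01 = -1/2, w10 = -1/2, w11 = 0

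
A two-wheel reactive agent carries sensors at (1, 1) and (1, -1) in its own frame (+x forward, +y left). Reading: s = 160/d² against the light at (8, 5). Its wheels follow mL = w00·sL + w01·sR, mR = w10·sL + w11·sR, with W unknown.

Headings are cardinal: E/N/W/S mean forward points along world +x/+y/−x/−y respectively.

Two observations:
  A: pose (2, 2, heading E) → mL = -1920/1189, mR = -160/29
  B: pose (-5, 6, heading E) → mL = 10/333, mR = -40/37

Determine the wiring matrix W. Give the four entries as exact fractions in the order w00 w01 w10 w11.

obs A: pose=(2,2,E) → sL=160/29, sR=160/41, mL=-1920/1189, mR=-160/29
obs B: pose=(-5,6,E) → sL=40/37, sR=10/9, mL=10/333, mR=-40/37
sensor matrix S = [[160/29, 160/41], [40/37, 10/9]]; det S = 756800/395937
solve [mL_A; mL_B] = S·[w00; w01] and [mR_A; mR_B] = S·[w10; w11]:
  w00 = -1, w01 = 1, w10 = -1, w11 = 0

-1 1 -1 0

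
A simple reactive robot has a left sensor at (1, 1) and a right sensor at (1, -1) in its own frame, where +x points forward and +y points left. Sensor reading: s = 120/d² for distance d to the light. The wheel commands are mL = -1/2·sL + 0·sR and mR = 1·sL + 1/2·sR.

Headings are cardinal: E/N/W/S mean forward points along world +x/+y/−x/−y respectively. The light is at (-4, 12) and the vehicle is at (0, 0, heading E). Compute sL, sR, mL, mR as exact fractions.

left sensor world pos  = (1, 1); dL² = 146
right sensor world pos = (1, -1); dR² = 194
sL = 120/146 = 60/73
sR = 120/194 = 60/97
mL = -1/2·sL + 0·sR = -30/73
mR = 1·sL + 1/2·sR = 8010/7081

60/73 60/97 -30/73 8010/7081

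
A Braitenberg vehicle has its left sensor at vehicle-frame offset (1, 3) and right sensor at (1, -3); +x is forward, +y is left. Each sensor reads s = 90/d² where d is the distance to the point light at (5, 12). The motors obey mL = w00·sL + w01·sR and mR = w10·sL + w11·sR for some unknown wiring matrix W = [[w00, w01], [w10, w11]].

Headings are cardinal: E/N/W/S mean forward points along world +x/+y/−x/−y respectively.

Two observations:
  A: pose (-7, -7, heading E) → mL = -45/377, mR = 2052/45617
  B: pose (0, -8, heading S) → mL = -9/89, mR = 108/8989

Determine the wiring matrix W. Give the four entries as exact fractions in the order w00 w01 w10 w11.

-1/2 0 1/2 -1/2

obs A: pose=(-7,-7,E) → sL=90/377, sR=18/121, mL=-45/377, mR=2052/45617
obs B: pose=(0,-8,S) → sL=18/89, sR=18/101, mL=-9/89, mR=108/8989
sensor matrix S = [[90/377, 18/121], [18/89, 18/101]]; det S = 5108832/410051213
solve [mL_A; mL_B] = S·[w00; w01] and [mR_A; mR_B] = S·[w10; w11]:
  w00 = -1/2, w01 = 0, w10 = 1/2, w11 = -1/2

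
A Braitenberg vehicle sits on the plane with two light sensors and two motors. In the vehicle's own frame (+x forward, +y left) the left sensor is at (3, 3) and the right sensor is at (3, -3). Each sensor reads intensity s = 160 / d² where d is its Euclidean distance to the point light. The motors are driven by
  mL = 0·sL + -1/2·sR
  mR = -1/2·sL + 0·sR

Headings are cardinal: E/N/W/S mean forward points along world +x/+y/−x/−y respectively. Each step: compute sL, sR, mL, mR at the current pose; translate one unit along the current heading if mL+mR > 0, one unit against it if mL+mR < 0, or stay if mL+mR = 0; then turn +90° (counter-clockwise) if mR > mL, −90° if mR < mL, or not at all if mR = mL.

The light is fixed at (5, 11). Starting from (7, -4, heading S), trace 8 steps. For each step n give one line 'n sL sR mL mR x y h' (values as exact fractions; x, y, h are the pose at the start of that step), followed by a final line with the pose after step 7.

n=0: pose=(7,-4,S); sL=160/349, sR=32/65; mL=-16/65, mR=-80/349; mL+mR=-10784/22685 → advance -1; mR−mL=384/22685 → turn +1·90°
n=1: pose=(7,-3,E); sL=80/73, sR=80/157; mL=-40/157, mR=-40/73; mL+mR=-9200/11461 → advance -1; mR−mL=-3360/11461 → turn -1·90°
n=2: pose=(6,-3,S); sL=32/61, sR=160/293; mL=-80/293, mR=-16/61; mL+mR=-9568/17873 → advance -1; mR−mL=192/17873 → turn +1·90°
n=3: pose=(6,-2,E); sL=40/29, sR=10/17; mL=-5/17, mR=-20/29; mL+mR=-485/493 → advance -1; mR−mL=-195/493 → turn -1·90°
n=4: pose=(5,-2,S); sL=32/53, sR=32/53; mL=-16/53, mR=-16/53; mL+mR=-32/53 → advance -1; mR−mL=0 → turn +0·90°
n=5: pose=(5,-1,S); sL=80/117, sR=80/117; mL=-40/117, mR=-40/117; mL+mR=-80/117 → advance -1; mR−mL=0 → turn +0·90°
n=6: pose=(5,0,S); sL=32/41, sR=32/41; mL=-16/41, mR=-16/41; mL+mR=-32/41 → advance -1; mR−mL=0 → turn +0·90°
n=7: pose=(5,1,S); sL=80/89, sR=80/89; mL=-40/89, mR=-40/89; mL+mR=-80/89 → advance -1; mR−mL=0 → turn +0·90°

0 160/349 32/65 -16/65 -80/349 7 -4 S
1 80/73 80/157 -40/157 -40/73 7 -3 E
2 32/61 160/293 -80/293 -16/61 6 -3 S
3 40/29 10/17 -5/17 -20/29 6 -2 E
4 32/53 32/53 -16/53 -16/53 5 -2 S
5 80/117 80/117 -40/117 -40/117 5 -1 S
6 32/41 32/41 -16/41 -16/41 5 0 S
7 80/89 80/89 -40/89 -40/89 5 1 S
final 5 2 S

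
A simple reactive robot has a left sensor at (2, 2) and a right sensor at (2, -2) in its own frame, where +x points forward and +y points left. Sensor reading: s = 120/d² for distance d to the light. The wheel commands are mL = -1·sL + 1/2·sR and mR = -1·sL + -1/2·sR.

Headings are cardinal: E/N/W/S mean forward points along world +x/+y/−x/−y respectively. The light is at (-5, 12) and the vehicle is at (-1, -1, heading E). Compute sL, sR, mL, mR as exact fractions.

left sensor world pos  = (1, 1); dL² = 157
right sensor world pos = (1, -3); dR² = 261
sL = 120/157 = 120/157
sR = 120/261 = 40/87
mL = -1·sL + 1/2·sR = -7300/13659
mR = -1·sL + -1/2·sR = -13580/13659

120/157 40/87 -7300/13659 -13580/13659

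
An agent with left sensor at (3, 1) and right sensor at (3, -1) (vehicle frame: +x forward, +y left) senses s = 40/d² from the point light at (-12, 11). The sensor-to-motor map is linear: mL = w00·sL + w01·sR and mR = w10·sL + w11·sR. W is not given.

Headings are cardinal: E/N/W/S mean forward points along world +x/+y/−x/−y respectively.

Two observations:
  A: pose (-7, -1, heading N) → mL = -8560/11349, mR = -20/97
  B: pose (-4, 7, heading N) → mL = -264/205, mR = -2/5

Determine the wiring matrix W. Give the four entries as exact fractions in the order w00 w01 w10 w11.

obs A: pose=(-7,-1,N) → sL=40/97, sR=40/117, mL=-8560/11349, mR=-20/97
obs B: pose=(-4,7,N) → sL=4/5, sR=20/41, mL=-264/205, mR=-2/5
sensor matrix S = [[40/97, 40/117], [4/5, 20/41]]; det S = -33664/465309
solve [mL_A; mL_B] = S·[w00; w01] and [mR_A; mR_B] = S·[w10; w11]:
  w00 = -1, w01 = -1, w10 = -1/2, w11 = 0

-1 -1 -1/2 0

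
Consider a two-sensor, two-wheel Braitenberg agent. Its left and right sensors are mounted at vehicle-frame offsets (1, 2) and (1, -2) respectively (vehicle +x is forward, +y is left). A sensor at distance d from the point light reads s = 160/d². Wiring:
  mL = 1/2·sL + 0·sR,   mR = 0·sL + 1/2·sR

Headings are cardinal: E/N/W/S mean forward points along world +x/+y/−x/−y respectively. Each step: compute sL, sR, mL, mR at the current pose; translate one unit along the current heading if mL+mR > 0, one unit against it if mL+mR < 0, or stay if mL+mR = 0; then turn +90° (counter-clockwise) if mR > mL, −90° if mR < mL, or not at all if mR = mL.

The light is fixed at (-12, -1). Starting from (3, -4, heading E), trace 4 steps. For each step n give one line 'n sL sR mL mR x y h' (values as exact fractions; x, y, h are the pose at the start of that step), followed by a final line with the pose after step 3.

0 160/257 160/281 80/257 80/281 3 -4 E
1 8/17 40/53 4/17 20/53 4 -4 S
2 160/293 32/65 80/293 16/65 4 -5 E
3 80/193 16/25 40/193 8/25 5 -5 S
final 5 -6 E

n=0: pose=(3,-4,E); sL=160/257, sR=160/281; mL=80/257, mR=80/281; mL+mR=43040/72217 → advance +1; mR−mL=-1920/72217 → turn -1·90°
n=1: pose=(4,-4,S); sL=8/17, sR=40/53; mL=4/17, mR=20/53; mL+mR=552/901 → advance +1; mR−mL=128/901 → turn +1·90°
n=2: pose=(4,-5,E); sL=160/293, sR=32/65; mL=80/293, mR=16/65; mL+mR=9888/19045 → advance +1; mR−mL=-512/19045 → turn -1·90°
n=3: pose=(5,-5,S); sL=80/193, sR=16/25; mL=40/193, mR=8/25; mL+mR=2544/4825 → advance +1; mR−mL=544/4825 → turn +1·90°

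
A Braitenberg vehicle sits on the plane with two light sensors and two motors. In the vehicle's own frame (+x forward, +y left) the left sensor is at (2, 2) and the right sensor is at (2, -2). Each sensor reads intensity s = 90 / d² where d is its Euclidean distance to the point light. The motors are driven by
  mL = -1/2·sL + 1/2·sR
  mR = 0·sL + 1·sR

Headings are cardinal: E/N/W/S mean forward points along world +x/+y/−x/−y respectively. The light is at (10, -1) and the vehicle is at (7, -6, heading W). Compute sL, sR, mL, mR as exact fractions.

45/37 45/17 450/629 45/17

left sensor world pos  = (5, -8); dL² = 74
right sensor world pos = (5, -4); dR² = 34
sL = 90/74 = 45/37
sR = 90/34 = 45/17
mL = -1/2·sL + 1/2·sR = 450/629
mR = 0·sL + 1·sR = 45/17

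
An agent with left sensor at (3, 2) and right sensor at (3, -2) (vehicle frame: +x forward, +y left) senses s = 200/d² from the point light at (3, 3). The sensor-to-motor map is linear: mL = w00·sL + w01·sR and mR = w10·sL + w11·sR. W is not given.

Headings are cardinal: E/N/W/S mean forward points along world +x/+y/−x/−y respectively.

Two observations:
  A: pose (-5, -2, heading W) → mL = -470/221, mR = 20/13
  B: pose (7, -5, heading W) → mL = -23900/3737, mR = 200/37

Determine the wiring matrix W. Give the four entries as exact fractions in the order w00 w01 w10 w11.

obs A: pose=(-5,-2,W) → sL=20/17, sR=20/13, mL=-470/221, mR=20/13
obs B: pose=(7,-5,W) → sL=200/101, sR=200/37, mL=-23900/3737, mR=200/37
sensor matrix S = [[20/17, 20/13], [200/101, 200/37]]; det S = 2736000/825877
solve [mL_A; mL_B] = S·[w00; w01] and [mR_A; mR_B] = S·[w10; w11]:
  w00 = -1/2, w01 = -1, w10 = 0, w11 = 1

-1/2 -1 0 1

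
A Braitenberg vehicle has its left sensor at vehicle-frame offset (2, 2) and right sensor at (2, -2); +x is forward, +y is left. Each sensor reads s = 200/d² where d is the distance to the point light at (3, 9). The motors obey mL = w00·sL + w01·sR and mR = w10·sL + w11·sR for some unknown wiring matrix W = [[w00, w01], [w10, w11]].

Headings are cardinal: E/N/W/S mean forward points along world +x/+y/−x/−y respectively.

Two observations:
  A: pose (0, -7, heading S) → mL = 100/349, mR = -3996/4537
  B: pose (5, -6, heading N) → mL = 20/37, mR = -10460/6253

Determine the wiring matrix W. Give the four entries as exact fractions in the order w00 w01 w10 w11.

0 1/2 -1/2 -1

obs A: pose=(0,-7,S) → sL=8/13, sR=200/349, mL=100/349, mR=-3996/4537
obs B: pose=(5,-6,N) → sL=200/169, sR=40/37, mL=20/37, mR=-10460/6253
sensor matrix S = [[8/13, 200/349], [200/169, 40/37]]; det S = -28160/2182297
solve [mL_A; mL_B] = S·[w00; w01] and [mR_A; mR_B] = S·[w10; w11]:
  w00 = 0, w01 = 1/2, w10 = -1/2, w11 = -1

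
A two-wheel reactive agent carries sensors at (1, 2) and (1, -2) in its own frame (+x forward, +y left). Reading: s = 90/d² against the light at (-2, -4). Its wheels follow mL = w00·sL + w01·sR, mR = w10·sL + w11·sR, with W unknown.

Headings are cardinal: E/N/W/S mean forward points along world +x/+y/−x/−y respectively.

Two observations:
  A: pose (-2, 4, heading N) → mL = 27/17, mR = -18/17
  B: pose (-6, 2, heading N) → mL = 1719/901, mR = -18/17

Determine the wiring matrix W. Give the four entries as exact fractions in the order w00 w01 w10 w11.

1 1/2 -1 0

obs A: pose=(-2,4,N) → sL=18/17, sR=18/17, mL=27/17, mR=-18/17
obs B: pose=(-6,2,N) → sL=18/17, sR=90/53, mL=1719/901, mR=-18/17
sensor matrix S = [[18/17, 18/17], [18/17, 90/53]]; det S = 10368/15317
solve [mL_A; mL_B] = S·[w00; w01] and [mR_A; mR_B] = S·[w10; w11]:
  w00 = 1, w01 = 1/2, w10 = -1, w11 = 0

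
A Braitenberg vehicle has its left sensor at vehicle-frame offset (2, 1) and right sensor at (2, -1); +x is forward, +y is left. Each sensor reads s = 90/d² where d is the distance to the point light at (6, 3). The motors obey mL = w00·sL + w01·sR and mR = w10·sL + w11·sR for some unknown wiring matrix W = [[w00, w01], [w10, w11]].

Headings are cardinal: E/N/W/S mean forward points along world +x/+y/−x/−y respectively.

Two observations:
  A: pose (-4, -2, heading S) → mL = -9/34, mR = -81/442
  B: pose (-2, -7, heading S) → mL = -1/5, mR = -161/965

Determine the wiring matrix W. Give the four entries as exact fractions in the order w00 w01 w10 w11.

obs A: pose=(-4,-2,S) → sL=9/13, sR=9/17, mL=-9/34, mR=-81/442
obs B: pose=(-2,-7,S) → sL=90/193, sR=2/5, mL=-1/5, mR=-161/965
sensor matrix S = [[9/13, 9/17], [90/193, 2/5]]; det S = 6408/213265
solve [mL_A; mL_B] = S·[w00; w01] and [mR_A; mR_B] = S·[w10; w11]:
  w00 = 0, w01 = -1/2, w10 = 1/2, w11 = -1

0 -1/2 1/2 -1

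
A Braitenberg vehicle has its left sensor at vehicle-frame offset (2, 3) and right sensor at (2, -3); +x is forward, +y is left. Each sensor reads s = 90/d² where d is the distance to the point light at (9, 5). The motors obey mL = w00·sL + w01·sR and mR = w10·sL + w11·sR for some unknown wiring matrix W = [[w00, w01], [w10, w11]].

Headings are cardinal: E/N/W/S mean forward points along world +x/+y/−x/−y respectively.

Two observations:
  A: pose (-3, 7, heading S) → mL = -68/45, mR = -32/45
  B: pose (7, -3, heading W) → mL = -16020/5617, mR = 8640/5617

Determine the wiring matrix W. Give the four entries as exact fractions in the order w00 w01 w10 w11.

obs A: pose=(-3,7,S) → sL=10/9, sR=2/5, mL=-68/45, mR=-32/45
obs B: pose=(7,-3,W) → sL=90/137, sR=90/41, mL=-16020/5617, mR=8640/5617
sensor matrix S = [[10/9, 2/5], [90/137, 90/41]]; det S = 12224/5617
solve [mL_A; mL_B] = S·[w00; w01] and [mR_A; mR_B] = S·[w10; w11]:
  w00 = -1, w01 = -1, w10 = -1, w11 = 1

-1 -1 -1 1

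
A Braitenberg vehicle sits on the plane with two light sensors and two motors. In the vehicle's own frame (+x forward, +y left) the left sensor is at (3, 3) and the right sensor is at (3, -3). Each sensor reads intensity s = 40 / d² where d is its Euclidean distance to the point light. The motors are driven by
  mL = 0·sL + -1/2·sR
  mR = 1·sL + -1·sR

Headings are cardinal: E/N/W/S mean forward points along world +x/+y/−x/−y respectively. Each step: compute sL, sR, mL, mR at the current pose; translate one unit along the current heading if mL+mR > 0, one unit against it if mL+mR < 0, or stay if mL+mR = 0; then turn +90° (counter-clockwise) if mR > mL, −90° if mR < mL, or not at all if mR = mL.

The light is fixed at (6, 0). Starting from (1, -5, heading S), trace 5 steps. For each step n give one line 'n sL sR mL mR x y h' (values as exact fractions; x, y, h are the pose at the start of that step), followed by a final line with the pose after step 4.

0 10/17 5/16 -5/32 75/272 1 -5 S
1 40/13 8/17 -4/17 576/221 1 -6 E
2 20/29 4 -2 -96/29 2 -6 N
3 40/17 40/101 -20/101 3360/1717 2 -7 E
4 10/13 5/2 -5/4 -45/26 3 -7 N
final 3 -8 E

n=0: pose=(1,-5,S); sL=10/17, sR=5/16; mL=-5/32, mR=75/272; mL+mR=65/544 → advance +1; mR−mL=235/544 → turn +1·90°
n=1: pose=(1,-6,E); sL=40/13, sR=8/17; mL=-4/17, mR=576/221; mL+mR=524/221 → advance +1; mR−mL=628/221 → turn +1·90°
n=2: pose=(2,-6,N); sL=20/29, sR=4; mL=-2, mR=-96/29; mL+mR=-154/29 → advance -1; mR−mL=-38/29 → turn -1·90°
n=3: pose=(2,-7,E); sL=40/17, sR=40/101; mL=-20/101, mR=3360/1717; mL+mR=3020/1717 → advance +1; mR−mL=3700/1717 → turn +1·90°
n=4: pose=(3,-7,N); sL=10/13, sR=5/2; mL=-5/4, mR=-45/26; mL+mR=-155/52 → advance -1; mR−mL=-25/52 → turn -1·90°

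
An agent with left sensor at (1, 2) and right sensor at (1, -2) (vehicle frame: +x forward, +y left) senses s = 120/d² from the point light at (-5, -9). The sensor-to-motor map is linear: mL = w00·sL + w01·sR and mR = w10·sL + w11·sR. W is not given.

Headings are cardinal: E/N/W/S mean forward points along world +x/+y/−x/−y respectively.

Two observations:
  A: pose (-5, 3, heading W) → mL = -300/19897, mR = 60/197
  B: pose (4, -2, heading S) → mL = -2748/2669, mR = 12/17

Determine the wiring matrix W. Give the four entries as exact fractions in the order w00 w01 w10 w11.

1/2 -1 0 1/2

obs A: pose=(-5,3,W) → sL=120/101, sR=120/197, mL=-300/19897, mR=60/197
obs B: pose=(4,-2,S) → sL=120/157, sR=24/17, mL=-2748/2669, mR=12/17
sensor matrix S = [[120/101, 120/197], [120/157, 24/17]]; det S = 64350720/53105093
solve [mL_A; mL_B] = S·[w00; w01] and [mR_A; mR_B] = S·[w10; w11]:
  w00 = 1/2, w01 = -1, w10 = 0, w11 = 1/2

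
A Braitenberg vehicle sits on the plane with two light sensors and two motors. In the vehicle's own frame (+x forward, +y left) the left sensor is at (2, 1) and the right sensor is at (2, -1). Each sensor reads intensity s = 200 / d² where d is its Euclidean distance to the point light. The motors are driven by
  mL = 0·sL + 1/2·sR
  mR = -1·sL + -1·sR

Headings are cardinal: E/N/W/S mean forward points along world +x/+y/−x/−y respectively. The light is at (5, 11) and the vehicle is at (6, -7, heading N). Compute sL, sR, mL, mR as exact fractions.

left sensor world pos  = (5, -5); dL² = 256
right sensor world pos = (7, -5); dR² = 260
sL = 200/256 = 25/32
sR = 200/260 = 10/13
mL = 0·sL + 1/2·sR = 5/13
mR = -1·sL + -1·sR = -645/416

25/32 10/13 5/13 -645/416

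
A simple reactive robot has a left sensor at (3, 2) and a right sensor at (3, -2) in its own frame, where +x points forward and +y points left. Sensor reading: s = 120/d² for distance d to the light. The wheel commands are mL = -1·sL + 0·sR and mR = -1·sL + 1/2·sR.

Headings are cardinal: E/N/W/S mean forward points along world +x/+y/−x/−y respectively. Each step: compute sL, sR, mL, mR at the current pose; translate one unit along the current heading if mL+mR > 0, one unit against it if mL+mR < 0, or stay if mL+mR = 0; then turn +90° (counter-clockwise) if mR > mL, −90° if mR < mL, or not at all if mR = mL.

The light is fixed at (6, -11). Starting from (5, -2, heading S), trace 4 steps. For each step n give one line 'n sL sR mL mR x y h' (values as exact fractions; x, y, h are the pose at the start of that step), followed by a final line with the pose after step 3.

n=0: pose=(5,-2,S); sL=120/37, sR=8/3; mL=-120/37, mR=-212/111; mL+mR=-572/111 → advance -1; mR−mL=4/3 → turn +1·90°
n=1: pose=(5,-1,E); sL=30/37, sR=30/17; mL=-30/37, mR=45/629; mL+mR=-465/629 → advance -1; mR−mL=15/17 → turn +1·90°
n=2: pose=(4,-1,N); sL=24/37, sR=120/169; mL=-24/37, mR=-1836/6253; mL+mR=-5892/6253 → advance -1; mR−mL=60/169 → turn +1·90°
n=3: pose=(4,-2,W); sL=60/37, sR=60/73; mL=-60/37, mR=-3270/2701; mL+mR=-7650/2701 → advance -1; mR−mL=30/73 → turn +1·90°

0 120/37 8/3 -120/37 -212/111 5 -2 S
1 30/37 30/17 -30/37 45/629 5 -1 E
2 24/37 120/169 -24/37 -1836/6253 4 -1 N
3 60/37 60/73 -60/37 -3270/2701 4 -2 W
final 5 -2 S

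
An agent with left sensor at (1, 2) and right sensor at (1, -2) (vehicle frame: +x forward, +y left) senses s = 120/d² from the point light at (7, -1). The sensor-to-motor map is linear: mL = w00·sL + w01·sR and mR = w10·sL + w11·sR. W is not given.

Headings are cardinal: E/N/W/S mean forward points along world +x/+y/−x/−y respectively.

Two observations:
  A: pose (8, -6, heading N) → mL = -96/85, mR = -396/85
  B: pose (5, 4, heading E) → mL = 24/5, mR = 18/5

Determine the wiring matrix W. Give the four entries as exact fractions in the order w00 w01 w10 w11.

-1/2 1/2 -1 1/2

obs A: pose=(8,-6,N) → sL=120/17, sR=24/5, mL=-96/85, mR=-396/85
obs B: pose=(5,4,E) → sL=12/5, sR=12, mL=24/5, mR=18/5
sensor matrix S = [[120/17, 24/5], [12/5, 12]]; det S = 31104/425
solve [mL_A; mL_B] = S·[w00; w01] and [mR_A; mR_B] = S·[w10; w11]:
  w00 = -1/2, w01 = 1/2, w10 = -1, w11 = 1/2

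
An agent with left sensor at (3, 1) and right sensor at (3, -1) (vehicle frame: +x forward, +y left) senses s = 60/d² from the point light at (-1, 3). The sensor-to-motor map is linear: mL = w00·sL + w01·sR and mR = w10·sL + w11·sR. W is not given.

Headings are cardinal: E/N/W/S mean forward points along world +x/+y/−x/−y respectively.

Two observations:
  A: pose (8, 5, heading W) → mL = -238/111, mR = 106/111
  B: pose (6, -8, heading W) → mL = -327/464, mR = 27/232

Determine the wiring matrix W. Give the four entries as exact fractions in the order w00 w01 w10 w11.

-1/2 -1 1 -1/2

obs A: pose=(8,5,W) → sL=60/37, sR=4/3, mL=-238/111, mR=106/111
obs B: pose=(6,-8,W) → sL=3/8, sR=15/29, mL=-327/464, mR=27/232
sensor matrix S = [[60/37, 4/3], [3/8, 15/29]]; det S = 727/2146
solve [mL_A; mL_B] = S·[w00; w01] and [mR_A; mR_B] = S·[w10; w11]:
  w00 = -1/2, w01 = -1, w10 = 1, w11 = -1/2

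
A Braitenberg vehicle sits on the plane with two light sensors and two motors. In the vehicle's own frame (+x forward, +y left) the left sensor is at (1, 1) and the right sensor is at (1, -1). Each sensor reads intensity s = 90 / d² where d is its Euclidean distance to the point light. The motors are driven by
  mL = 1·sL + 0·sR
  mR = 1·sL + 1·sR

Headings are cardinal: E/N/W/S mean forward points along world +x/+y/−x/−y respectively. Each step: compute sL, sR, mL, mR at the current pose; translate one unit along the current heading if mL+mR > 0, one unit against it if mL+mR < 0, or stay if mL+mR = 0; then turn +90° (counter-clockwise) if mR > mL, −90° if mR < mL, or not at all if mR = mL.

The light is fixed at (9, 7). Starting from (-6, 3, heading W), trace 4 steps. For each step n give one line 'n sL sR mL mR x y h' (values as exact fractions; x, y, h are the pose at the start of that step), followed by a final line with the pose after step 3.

0 90/281 18/53 90/281 9828/14893 -6 3 W
1 9/25 45/157 9/25 2538/3925 -7 3 S
2 90/241 10/29 90/241 5020/6989 -7 2 E
3 45/136 45/106 45/136 5445/7208 -6 2 N
final -6 3 W

n=0: pose=(-6,3,W); sL=90/281, sR=18/53; mL=90/281, mR=9828/14893; mL+mR=14598/14893 → advance +1; mR−mL=18/53 → turn +1·90°
n=1: pose=(-7,3,S); sL=9/25, sR=45/157; mL=9/25, mR=2538/3925; mL+mR=3951/3925 → advance +1; mR−mL=45/157 → turn +1·90°
n=2: pose=(-7,2,E); sL=90/241, sR=10/29; mL=90/241, mR=5020/6989; mL+mR=7630/6989 → advance +1; mR−mL=10/29 → turn +1·90°
n=3: pose=(-6,2,N); sL=45/136, sR=45/106; mL=45/136, mR=5445/7208; mL+mR=3915/3604 → advance +1; mR−mL=45/106 → turn +1·90°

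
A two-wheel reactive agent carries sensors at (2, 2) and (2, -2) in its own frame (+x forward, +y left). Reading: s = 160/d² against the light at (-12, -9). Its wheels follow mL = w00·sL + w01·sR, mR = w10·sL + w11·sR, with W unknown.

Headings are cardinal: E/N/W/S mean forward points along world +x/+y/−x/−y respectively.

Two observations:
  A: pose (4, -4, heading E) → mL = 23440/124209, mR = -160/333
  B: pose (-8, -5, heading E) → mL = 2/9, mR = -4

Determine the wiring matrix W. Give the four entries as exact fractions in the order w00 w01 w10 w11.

obs A: pose=(4,-4,E) → sL=160/373, sR=160/333, mL=23440/124209, mR=-160/333
obs B: pose=(-8,-5,E) → sL=20/9, sR=4, mL=2/9, mR=-4
sensor matrix S = [[160/373, 160/333], [20/9, 4]]; det S = 724480/1117881
solve [mL_A; mL_B] = S·[w00; w01] and [mR_A; mR_B] = S·[w10; w11]:
  w00 = 1, w01 = -1/2, w10 = 0, w11 = -1

1 -1/2 0 -1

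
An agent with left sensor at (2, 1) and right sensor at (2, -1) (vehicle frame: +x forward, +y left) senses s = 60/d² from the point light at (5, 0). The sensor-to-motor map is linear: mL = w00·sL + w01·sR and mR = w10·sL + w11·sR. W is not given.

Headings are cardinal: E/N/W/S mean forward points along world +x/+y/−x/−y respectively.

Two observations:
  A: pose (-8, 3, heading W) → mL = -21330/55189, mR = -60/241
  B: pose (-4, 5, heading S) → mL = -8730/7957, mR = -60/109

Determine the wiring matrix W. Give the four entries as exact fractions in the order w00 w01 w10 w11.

-1 -1/2 0 -1

obs A: pose=(-8,3,W) → sL=60/229, sR=60/241, mL=-21330/55189, mR=-60/241
obs B: pose=(-4,5,S) → sL=60/73, sR=60/109, mL=-8730/7957, mR=-60/109
sensor matrix S = [[60/229, 60/241], [60/73, 60/109]]; det S = -26524800/439138873
solve [mL_A; mL_B] = S·[w00; w01] and [mR_A; mR_B] = S·[w10; w11]:
  w00 = -1, w01 = -1/2, w10 = 0, w11 = -1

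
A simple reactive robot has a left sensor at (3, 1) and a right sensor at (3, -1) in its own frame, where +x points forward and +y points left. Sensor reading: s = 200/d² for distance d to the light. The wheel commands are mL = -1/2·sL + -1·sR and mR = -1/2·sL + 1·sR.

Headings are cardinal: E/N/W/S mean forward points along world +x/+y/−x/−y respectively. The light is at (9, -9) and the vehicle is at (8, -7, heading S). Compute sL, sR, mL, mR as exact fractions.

200 40 -140 -60

left sensor world pos  = (9, -10); dL² = 1
right sensor world pos = (7, -10); dR² = 5
sL = 200/1 = 200
sR = 200/5 = 40
mL = -1/2·sL + -1·sR = -140
mR = -1/2·sL + 1·sR = -60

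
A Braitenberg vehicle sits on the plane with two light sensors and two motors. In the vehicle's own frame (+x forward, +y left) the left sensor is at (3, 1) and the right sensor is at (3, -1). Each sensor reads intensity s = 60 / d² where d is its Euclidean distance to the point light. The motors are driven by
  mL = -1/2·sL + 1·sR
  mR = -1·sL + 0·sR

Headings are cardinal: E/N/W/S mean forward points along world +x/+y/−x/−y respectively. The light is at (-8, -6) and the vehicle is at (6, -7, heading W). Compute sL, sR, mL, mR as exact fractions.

left sensor world pos  = (3, -8); dL² = 125
right sensor world pos = (3, -6); dR² = 121
sL = 60/125 = 12/25
sR = 60/121 = 60/121
mL = -1/2·sL + 1·sR = 774/3025
mR = -1·sL + 0·sR = -12/25

12/25 60/121 774/3025 -12/25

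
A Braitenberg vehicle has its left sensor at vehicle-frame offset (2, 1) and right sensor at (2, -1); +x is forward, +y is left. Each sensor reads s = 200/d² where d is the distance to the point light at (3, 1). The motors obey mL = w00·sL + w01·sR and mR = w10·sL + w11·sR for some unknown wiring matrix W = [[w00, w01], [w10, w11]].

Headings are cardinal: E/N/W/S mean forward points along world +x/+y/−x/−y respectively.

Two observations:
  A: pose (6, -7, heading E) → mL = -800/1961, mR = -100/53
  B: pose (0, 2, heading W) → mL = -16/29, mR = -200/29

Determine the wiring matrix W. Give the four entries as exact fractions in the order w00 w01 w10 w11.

obs A: pose=(6,-7,E) → sL=100/37, sR=100/53, mL=-800/1961, mR=-100/53
obs B: pose=(0,2,W) → sL=8, sR=200/29, mL=-16/29, mR=-200/29
sensor matrix S = [[100/37, 100/53], [8, 200/29]]; det S = 201600/56869
solve [mL_A; mL_B] = S·[w00; w01] and [mR_A; mR_B] = S·[w10; w11]:
  w00 = -1/2, w01 = 1/2, w10 = 0, w11 = -1

-1/2 1/2 0 -1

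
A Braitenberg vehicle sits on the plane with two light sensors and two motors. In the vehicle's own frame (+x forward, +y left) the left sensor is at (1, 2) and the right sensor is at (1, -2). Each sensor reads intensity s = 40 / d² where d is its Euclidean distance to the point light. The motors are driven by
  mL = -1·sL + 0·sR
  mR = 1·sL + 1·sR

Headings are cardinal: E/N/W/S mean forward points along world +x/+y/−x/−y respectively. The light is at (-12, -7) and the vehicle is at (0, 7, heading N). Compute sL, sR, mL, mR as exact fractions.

8/65 40/421 -8/65 5968/27365

left sensor world pos  = (-2, 8); dL² = 325
right sensor world pos = (2, 8); dR² = 421
sL = 40/325 = 8/65
sR = 40/421 = 40/421
mL = -1·sL + 0·sR = -8/65
mR = 1·sL + 1·sR = 5968/27365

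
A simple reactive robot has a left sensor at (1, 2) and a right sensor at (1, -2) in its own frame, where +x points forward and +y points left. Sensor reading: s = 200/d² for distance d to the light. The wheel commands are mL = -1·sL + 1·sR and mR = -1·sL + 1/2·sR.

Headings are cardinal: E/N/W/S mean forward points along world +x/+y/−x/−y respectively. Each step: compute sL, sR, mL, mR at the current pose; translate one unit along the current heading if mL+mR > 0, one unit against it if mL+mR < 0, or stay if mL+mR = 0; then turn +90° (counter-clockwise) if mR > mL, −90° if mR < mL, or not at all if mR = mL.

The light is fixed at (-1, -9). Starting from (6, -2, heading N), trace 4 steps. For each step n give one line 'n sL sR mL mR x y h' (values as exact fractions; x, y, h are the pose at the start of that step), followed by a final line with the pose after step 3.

n=0: pose=(6,-2,N); sL=200/89, sR=40/29; mL=-2240/2581, mR=-4020/2581; mL+mR=-6260/2581 → advance -1; mR−mL=-20/29 → turn -1·90°
n=1: pose=(6,-3,E); sL=25/16, sR=5/2; mL=15/16, mR=-5/16; mL+mR=5/8 → advance +1; mR−mL=-5/4 → turn -1·90°
n=2: pose=(7,-3,S); sL=8/5, sR=200/61; mL=512/305, mR=12/305; mL+mR=524/305 → advance +1; mR−mL=-100/61 → turn -1·90°
n=3: pose=(7,-4,W); sL=100/29, sR=100/49; mL=-2000/1421, mR=-3450/1421; mL+mR=-5450/1421 → advance -1; mR−mL=-50/49 → turn -1·90°

0 200/89 40/29 -2240/2581 -4020/2581 6 -2 N
1 25/16 5/2 15/16 -5/16 6 -3 E
2 8/5 200/61 512/305 12/305 7 -3 S
3 100/29 100/49 -2000/1421 -3450/1421 7 -4 W
final 8 -4 N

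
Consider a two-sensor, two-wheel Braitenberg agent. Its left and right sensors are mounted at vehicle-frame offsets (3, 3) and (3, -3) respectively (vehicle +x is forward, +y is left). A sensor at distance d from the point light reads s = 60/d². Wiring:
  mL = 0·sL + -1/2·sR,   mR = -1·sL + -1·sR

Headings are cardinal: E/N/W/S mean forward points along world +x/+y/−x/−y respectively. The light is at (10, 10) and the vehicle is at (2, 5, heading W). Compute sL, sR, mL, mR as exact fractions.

12/37 12/25 -6/25 -744/925

left sensor world pos  = (-1, 2); dL² = 185
right sensor world pos = (-1, 8); dR² = 125
sL = 60/185 = 12/37
sR = 60/125 = 12/25
mL = 0·sL + -1/2·sR = -6/25
mR = -1·sL + -1·sR = -744/925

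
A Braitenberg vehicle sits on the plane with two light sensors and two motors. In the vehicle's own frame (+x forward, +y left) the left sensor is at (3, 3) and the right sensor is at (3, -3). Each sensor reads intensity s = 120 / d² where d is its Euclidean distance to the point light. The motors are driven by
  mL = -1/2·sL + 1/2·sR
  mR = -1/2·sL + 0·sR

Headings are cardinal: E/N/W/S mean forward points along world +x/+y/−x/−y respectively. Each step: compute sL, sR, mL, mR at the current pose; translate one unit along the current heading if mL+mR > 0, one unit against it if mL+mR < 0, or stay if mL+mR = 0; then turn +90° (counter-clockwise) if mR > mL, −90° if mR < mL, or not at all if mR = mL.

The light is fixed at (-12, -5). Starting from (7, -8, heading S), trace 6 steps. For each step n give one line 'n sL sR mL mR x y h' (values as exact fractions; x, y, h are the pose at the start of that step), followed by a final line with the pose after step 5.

n=0: pose=(7,-8,S); sL=3/13, sR=30/73; mL=171/1898, mR=-3/26; mL+mR=-24/949 → advance -1; mR−mL=-15/73 → turn -1·90°
n=1: pose=(7,-7,W); sL=120/281, sR=120/257; mL=1440/72217, mR=-60/281; mL+mR=-13980/72217 → advance -1; mR−mL=-60/257 → turn -1·90°
n=2: pose=(8,-7,N); sL=12/29, sR=12/53; mL=-144/1537, mR=-6/29; mL+mR=-462/1537 → advance -1; mR−mL=-6/53 → turn -1·90°
n=3: pose=(8,-8,E); sL=120/529, sR=24/113; mL=-432/59777, mR=-60/529; mL+mR=-7212/59777 → advance -1; mR−mL=-12/113 → turn -1·90°
n=4: pose=(7,-8,S); sL=3/13, sR=30/73; mL=171/1898, mR=-3/26; mL+mR=-24/949 → advance -1; mR−mL=-15/73 → turn -1·90°
n=5: pose=(7,-7,W); sL=120/281, sR=120/257; mL=1440/72217, mR=-60/281; mL+mR=-13980/72217 → advance -1; mR−mL=-60/257 → turn -1·90°

0 3/13 30/73 171/1898 -3/26 7 -8 S
1 120/281 120/257 1440/72217 -60/281 7 -7 W
2 12/29 12/53 -144/1537 -6/29 8 -7 N
3 120/529 24/113 -432/59777 -60/529 8 -8 E
4 3/13 30/73 171/1898 -3/26 7 -8 S
5 120/281 120/257 1440/72217 -60/281 7 -7 W
final 8 -7 N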